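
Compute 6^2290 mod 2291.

6^1 ≡ 6 (mod 2291)
6^2 ≡ 6^2 = 36 ≡ 36 (mod 2291)
6^4 ≡ 36^2 = 1296 ≡ 1296 (mod 2291)
6^8 ≡ 1296^2 = 1679616 ≡ 313 (mod 2291)
6^16 ≡ 313^2 = 97969 ≡ 1747 (mod 2291)
6^32 ≡ 1747^2 = 3052009 ≡ 397 (mod 2291)
6^64 ≡ 397^2 = 157609 ≡ 1821 (mod 2291)
6^128 ≡ 1821^2 = 3316041 ≡ 964 (mod 2291)
6^256 ≡ 964^2 = 929296 ≡ 1441 (mod 2291)
6^512 ≡ 1441^2 = 2076481 ≡ 835 (mod 2291)
6^1024 ≡ 835^2 = 697225 ≡ 761 (mod 2291)
6^2048 ≡ 761^2 = 579121 ≡ 1789 (mod 2291)
2290 = 2048 + 128 + 64 + 32 + 16 + 2 in binary powers of 2.
So 6^2290 ≡ 1789 · 964 · 1821 · 397 · 1747 · 36 ≡ 400 (mod 2291).
Since 400 ≠ 1, base 6 is a Fermat witness: 2291 is composite.

400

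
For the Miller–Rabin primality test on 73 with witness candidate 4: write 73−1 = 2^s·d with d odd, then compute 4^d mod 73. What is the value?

73 − 1 = 72 = 2^3 · 9, so d = 9.
4^1 ≡ 4 (mod 73)
4^2 ≡ 4^2 = 16 ≡ 16 (mod 73)
4^4 ≡ 16^2 = 256 ≡ 37 (mod 73)
4^8 ≡ 37^2 = 1369 ≡ 55 (mod 73)
9 = 8 + 1 in binary powers of 2.
So 4^9 ≡ 55 · 4 ≡ 1 (mod 73).
Since 4^d ≡ 1 (mod 73), base 4 does not prove 73 composite.

1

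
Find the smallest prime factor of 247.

13

247 is odd.
Digit sum 13, not divisible by 3.
Ends in 7: not divisible by 5.
7: 247 = 7·35 + 2
11: 247 = 11·22 + 5
13: 247 = 13·19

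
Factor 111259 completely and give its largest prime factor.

97

111259 = 31 · 3589
3589 = 37 · 97
97 is prime.
So 111259 = 31 · 37 · 97; the largest prime factor is 97.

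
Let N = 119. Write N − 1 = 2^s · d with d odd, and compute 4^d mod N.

119 − 1 = 118 = 2^1 · 59, so d = 59.
4^1 ≡ 4 (mod 119)
4^2 ≡ 4^2 = 16 ≡ 16 (mod 119)
4^4 ≡ 16^2 = 256 ≡ 18 (mod 119)
4^8 ≡ 18^2 = 324 ≡ 86 (mod 119)
4^16 ≡ 86^2 = 7396 ≡ 18 (mod 119)
4^32 ≡ 18^2 = 324 ≡ 86 (mod 119)
59 = 32 + 16 + 8 + 2 + 1 in binary powers of 2.
So 4^59 ≡ 86 · 18 · 86 · 16 · 4 ≡ 30 (mod 119).
Squaring chain: 30; never reaches −1, so base 4 is a Miller–Rabin witness that 119 is composite.

30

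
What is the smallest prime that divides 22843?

22843 is odd.
Digit sum 19, not divisible by 3.
Ends in 3: not divisible by 5.
7: 22843 = 7·3263 + 2
11: 22843 = 11·2076 + 7
13: 22843 = 13·1757 + 2
17: 22843 = 17·1343 + 12
19: 22843 = 19·1202 + 5
23: 22843 = 23·993 + 4
29: 22843 = 29·787 + 20
31: 22843 = 31·736 + 27
37: 22843 = 37·617 + 14
41: 22843 = 41·557 + 6
43: 22843 = 43·531 + 10
47: 22843 = 47·486 + 1
53: 22843 = 53·431

53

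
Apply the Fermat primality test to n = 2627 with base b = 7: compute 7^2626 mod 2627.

7^1 ≡ 7 (mod 2627)
7^2 ≡ 7^2 = 49 ≡ 49 (mod 2627)
7^4 ≡ 49^2 = 2401 ≡ 2401 (mod 2627)
7^8 ≡ 2401^2 = 5764801 ≡ 1163 (mod 2627)
7^16 ≡ 1163^2 = 1352569 ≡ 2291 (mod 2627)
7^32 ≡ 2291^2 = 5248681 ≡ 2562 (mod 2627)
7^64 ≡ 2562^2 = 6563844 ≡ 1598 (mod 2627)
7^128 ≡ 1598^2 = 2553604 ≡ 160 (mod 2627)
7^256 ≡ 160^2 = 25600 ≡ 1957 (mod 2627)
7^512 ≡ 1957^2 = 3829849 ≡ 2310 (mod 2627)
7^1024 ≡ 2310^2 = 5336100 ≡ 663 (mod 2627)
7^2048 ≡ 663^2 = 439569 ≡ 860 (mod 2627)
2626 = 2048 + 512 + 64 + 2 in binary powers of 2.
So 7^2626 ≡ 860 · 2310 · 1598 · 49 ≡ 774 (mod 2627).
Since 774 ≠ 1, base 7 is a Fermat witness: 2627 is composite.

774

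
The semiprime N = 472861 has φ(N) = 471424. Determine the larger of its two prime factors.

φ(n) = (p−1)(q−1) = n − (p+q) + 1, so p + q = 472861 − 471424 + 1 = 1438.
p and q are the roots of t² − 1438t + 472861 = 0.
Discriminant: 1438² − 4·472861 = 2067844 − 1891444 = 176400; √176400 = 420.
q = (1438 − 420)/2 = 509, p = (1438 + 420)/2 = 929.
Check: 509 · 929 = 472861.

929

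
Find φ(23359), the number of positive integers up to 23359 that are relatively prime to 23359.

Factor: 23359 = 7 · 47 · 71.
φ(23359) = (7−1) · (47−1) · (71−1) = 6 · 46 · 70 = 19320.

19320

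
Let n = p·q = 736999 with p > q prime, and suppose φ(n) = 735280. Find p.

911

φ(n) = (p−1)(q−1) = n − (p+q) + 1, so p + q = 736999 − 735280 + 1 = 1720.
p and q are the roots of t² − 1720t + 736999 = 0.
Discriminant: 1720² − 4·736999 = 2958400 − 2947996 = 10404; √10404 = 102.
q = (1720 − 102)/2 = 809, p = (1720 + 102)/2 = 911.
Check: 809 · 911 = 736999.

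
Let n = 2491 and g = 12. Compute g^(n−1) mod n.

873

12^1 ≡ 12 (mod 2491)
12^2 ≡ 12^2 = 144 ≡ 144 (mod 2491)
12^4 ≡ 144^2 = 20736 ≡ 808 (mod 2491)
12^8 ≡ 808^2 = 652864 ≡ 222 (mod 2491)
12^16 ≡ 222^2 = 49284 ≡ 1955 (mod 2491)
12^32 ≡ 1955^2 = 3822025 ≡ 831 (mod 2491)
12^64 ≡ 831^2 = 690561 ≡ 554 (mod 2491)
12^128 ≡ 554^2 = 306916 ≡ 523 (mod 2491)
12^256 ≡ 523^2 = 273529 ≡ 2010 (mod 2491)
12^512 ≡ 2010^2 = 4040100 ≡ 2189 (mod 2491)
12^1024 ≡ 2189^2 = 4791721 ≡ 1528 (mod 2491)
12^2048 ≡ 1528^2 = 2334784 ≡ 717 (mod 2491)
2490 = 2048 + 256 + 128 + 32 + 16 + 8 + 2 in binary powers of 2.
So 12^2490 ≡ 717 · 2010 · 523 · 831 · 1955 · 222 · 144 ≡ 873 (mod 2491).
Since 873 ≠ 1, base 12 is a Fermat witness: 2491 is composite.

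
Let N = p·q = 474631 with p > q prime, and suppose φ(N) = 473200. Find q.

φ(n) = (p−1)(q−1) = n − (p+q) + 1, so p + q = 474631 − 473200 + 1 = 1432.
p and q are the roots of t² − 1432t + 474631 = 0.
Discriminant: 1432² − 4·474631 = 2050624 − 1898524 = 152100; √152100 = 390.
q = (1432 − 390)/2 = 521, p = (1432 + 390)/2 = 911.
Check: 521 · 911 = 474631.

521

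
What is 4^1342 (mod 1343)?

50

4^1 ≡ 4 (mod 1343)
4^2 ≡ 4^2 = 16 ≡ 16 (mod 1343)
4^4 ≡ 16^2 = 256 ≡ 256 (mod 1343)
4^8 ≡ 256^2 = 65536 ≡ 1072 (mod 1343)
4^16 ≡ 1072^2 = 1149184 ≡ 919 (mod 1343)
4^32 ≡ 919^2 = 844561 ≡ 1157 (mod 1343)
4^64 ≡ 1157^2 = 1338649 ≡ 1021 (mod 1343)
4^128 ≡ 1021^2 = 1042441 ≡ 273 (mod 1343)
4^256 ≡ 273^2 = 74529 ≡ 664 (mod 1343)
4^512 ≡ 664^2 = 440896 ≡ 392 (mod 1343)
4^1024 ≡ 392^2 = 153664 ≡ 562 (mod 1343)
1342 = 1024 + 256 + 32 + 16 + 8 + 4 + 2 in binary powers of 2.
So 4^1342 ≡ 562 · 664 · 1157 · 919 · 1072 · 256 · 16 ≡ 50 (mod 1343).
Since 50 ≠ 1, base 4 is a Fermat witness: 1343 is composite.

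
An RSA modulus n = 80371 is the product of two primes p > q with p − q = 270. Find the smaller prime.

Since p = q + 270, we have 80371 = q(q + 270), so q² + 270q − 80371 = 0.
Discriminant: 270² + 4·80371 = 72900 + 321484 = 394384; √394384 = 628.
q = (−270 + 628)/2 = 179, and p = q + 270 = 449.
Check: 179 · 449 = 80371.

179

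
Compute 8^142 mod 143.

8^1 ≡ 8 (mod 143)
8^2 ≡ 8^2 = 64 ≡ 64 (mod 143)
8^4 ≡ 64^2 = 4096 ≡ 92 (mod 143)
8^8 ≡ 92^2 = 8464 ≡ 27 (mod 143)
8^16 ≡ 27^2 = 729 ≡ 14 (mod 143)
8^32 ≡ 14^2 = 196 ≡ 53 (mod 143)
8^64 ≡ 53^2 = 2809 ≡ 92 (mod 143)
8^128 ≡ 92^2 = 8464 ≡ 27 (mod 143)
142 = 128 + 8 + 4 + 2 in binary powers of 2.
So 8^142 ≡ 27 · 27 · 92 · 64 ≡ 64 (mod 143).
Since 64 ≠ 1, base 8 is a Fermat witness: 143 is composite.

64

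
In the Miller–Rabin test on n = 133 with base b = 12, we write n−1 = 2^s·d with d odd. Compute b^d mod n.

133 − 1 = 132 = 2^2 · 33, so d = 33.
12^1 ≡ 12 (mod 133)
12^2 ≡ 12^2 = 144 ≡ 11 (mod 133)
12^4 ≡ 11^2 = 121 ≡ 121 (mod 133)
12^8 ≡ 121^2 = 14641 ≡ 11 (mod 133)
12^16 ≡ 11^2 = 121 ≡ 121 (mod 133)
12^32 ≡ 121^2 = 14641 ≡ 11 (mod 133)
33 = 32 + 1 in binary powers of 2.
So 12^33 ≡ 11 · 12 ≡ 132 (mod 133).
Since 12^d ≡ 132 (mod 133), base 12 does not prove 133 composite.

132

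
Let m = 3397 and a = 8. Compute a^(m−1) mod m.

8^1 ≡ 8 (mod 3397)
8^2 ≡ 8^2 = 64 ≡ 64 (mod 3397)
8^4 ≡ 64^2 = 4096 ≡ 699 (mod 3397)
8^8 ≡ 699^2 = 488601 ≡ 2830 (mod 3397)
8^16 ≡ 2830^2 = 8008900 ≡ 2171 (mod 3397)
8^32 ≡ 2171^2 = 4713241 ≡ 1602 (mod 3397)
8^64 ≡ 1602^2 = 2566404 ≡ 1669 (mod 3397)
8^128 ≡ 1669^2 = 2785561 ≡ 21 (mod 3397)
8^256 ≡ 21^2 = 441 ≡ 441 (mod 3397)
8^512 ≡ 441^2 = 194481 ≡ 852 (mod 3397)
8^1024 ≡ 852^2 = 725904 ≡ 2343 (mod 3397)
8^2048 ≡ 2343^2 = 5489649 ≡ 97 (mod 3397)
3396 = 2048 + 1024 + 256 + 64 + 4 in binary powers of 2.
So 8^3396 ≡ 97 · 2343 · 441 · 1669 · 699 ≡ 2013 (mod 3397).
Since 2013 ≠ 1, base 8 is a Fermat witness: 3397 is composite.

2013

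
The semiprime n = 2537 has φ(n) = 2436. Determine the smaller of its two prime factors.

43

φ(n) = (p−1)(q−1) = n − (p+q) + 1, so p + q = 2537 − 2436 + 1 = 102.
p and q are the roots of t² − 102t + 2537 = 0.
Discriminant: 102² − 4·2537 = 10404 − 10148 = 256; √256 = 16.
q = (102 − 16)/2 = 43, p = (102 + 16)/2 = 59.
Check: 43 · 59 = 2537.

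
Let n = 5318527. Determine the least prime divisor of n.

5318527 is odd.
Digit sum 31, not divisible by 3.
Ends in 7: not divisible by 5.
7: 5318527 = 7·759789 + 4
11: 5318527 = 11·483502 + 5
13: 5318527 = 13·409117 + 6
17: 5318527 = 17·312854 + 9
19: 5318527 = 19·279922 + 9
23: 5318527 = 23·231240 + 7
29: 5318527 = 29·183397 + 14
31: 5318527 = 31·171565 + 12
37: 5318527 = 37·143743 + 36
41: 5318527 = 41·129720 + 7
43: 5318527 = 43·123686 + 29
47: 5318527 = 47·113160 + 7
53: 5318527 = 53·100349 + 30
59: 5318527 = 59·90144 + 31
61: 5318527 = 61·87188 + 59
67: 5318527 = 67·79381

67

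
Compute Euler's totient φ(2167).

Factor: 2167 = 11 · 197.
φ(2167) = (11−1) · (197−1) = 10 · 196 = 1960.

1960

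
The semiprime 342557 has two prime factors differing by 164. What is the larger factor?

673

Since p = q + 164, we have 342557 = q(q + 164), so q² + 164q − 342557 = 0.
Discriminant: 164² + 4·342557 = 26896 + 1370228 = 1397124; √1397124 = 1182.
q = (−164 + 1182)/2 = 509, and p = q + 164 = 673.
Check: 509 · 673 = 342557.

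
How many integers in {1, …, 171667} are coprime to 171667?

Factor: 171667 = 41 · 53 · 79.
φ(171667) = (41−1) · (53−1) · (79−1) = 40 · 52 · 78 = 162240.

162240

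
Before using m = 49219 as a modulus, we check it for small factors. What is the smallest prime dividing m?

49219 is odd.
Digit sum 25, not divisible by 3.
Ends in 9: not divisible by 5.
7: 49219 = 7·7031 + 2
11: 49219 = 11·4474 + 5
13: 49219 = 13·3786 + 1
17: 49219 = 17·2895 + 4
19: 49219 = 19·2590 + 9
23: 49219 = 23·2139 + 22
29: 49219 = 29·1697 + 6
31: 49219 = 31·1587 + 22
37: 49219 = 37·1330 + 9
41: 49219 = 41·1200 + 19
43: 49219 = 43·1144 + 27
47: 49219 = 47·1047 + 10
53: 49219 = 53·928 + 35
59: 49219 = 59·834 + 13
61: 49219 = 61·806 + 53
67: 49219 = 67·734 + 41
71: 49219 = 71·693 + 16
73: 49219 = 73·674 + 17
79: 49219 = 79·623 + 2
83: 49219 = 83·593

83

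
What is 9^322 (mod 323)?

251

9^1 ≡ 9 (mod 323)
9^2 ≡ 9^2 = 81 ≡ 81 (mod 323)
9^4 ≡ 81^2 = 6561 ≡ 101 (mod 323)
9^8 ≡ 101^2 = 10201 ≡ 188 (mod 323)
9^16 ≡ 188^2 = 35344 ≡ 137 (mod 323)
9^32 ≡ 137^2 = 18769 ≡ 35 (mod 323)
9^64 ≡ 35^2 = 1225 ≡ 256 (mod 323)
9^128 ≡ 256^2 = 65536 ≡ 290 (mod 323)
9^256 ≡ 290^2 = 84100 ≡ 120 (mod 323)
322 = 256 + 64 + 2 in binary powers of 2.
So 9^322 ≡ 120 · 256 · 81 ≡ 251 (mod 323).
Since 251 ≠ 1, base 9 is a Fermat witness: 323 is composite.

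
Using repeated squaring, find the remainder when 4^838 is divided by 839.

4^1 ≡ 4 (mod 839)
4^2 ≡ 4^2 = 16 ≡ 16 (mod 839)
4^4 ≡ 16^2 = 256 ≡ 256 (mod 839)
4^8 ≡ 256^2 = 65536 ≡ 94 (mod 839)
4^16 ≡ 94^2 = 8836 ≡ 446 (mod 839)
4^32 ≡ 446^2 = 198916 ≡ 73 (mod 839)
4^64 ≡ 73^2 = 5329 ≡ 295 (mod 839)
4^128 ≡ 295^2 = 87025 ≡ 608 (mod 839)
4^256 ≡ 608^2 = 369664 ≡ 504 (mod 839)
4^512 ≡ 504^2 = 254016 ≡ 638 (mod 839)
838 = 512 + 256 + 64 + 4 + 2 in binary powers of 2.
So 4^838 ≡ 638 · 504 · 295 · 256 · 16 ≡ 1 (mod 839).
Since the result is 1, base 4 gives no evidence that 839 is composite.

1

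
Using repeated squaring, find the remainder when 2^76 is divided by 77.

9

2^1 ≡ 2 (mod 77)
2^2 ≡ 2^2 = 4 ≡ 4 (mod 77)
2^4 ≡ 4^2 = 16 ≡ 16 (mod 77)
2^8 ≡ 16^2 = 256 ≡ 25 (mod 77)
2^16 ≡ 25^2 = 625 ≡ 9 (mod 77)
2^32 ≡ 9^2 = 81 ≡ 4 (mod 77)
2^64 ≡ 4^2 = 16 ≡ 16 (mod 77)
76 = 64 + 8 + 4 in binary powers of 2.
So 2^76 ≡ 16 · 25 · 16 ≡ 9 (mod 77).
Since 9 ≠ 1, base 2 is a Fermat witness: 77 is composite.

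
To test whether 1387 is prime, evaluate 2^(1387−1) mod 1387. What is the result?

1

2^1 ≡ 2 (mod 1387)
2^2 ≡ 2^2 = 4 ≡ 4 (mod 1387)
2^4 ≡ 4^2 = 16 ≡ 16 (mod 1387)
2^8 ≡ 16^2 = 256 ≡ 256 (mod 1387)
2^16 ≡ 256^2 = 65536 ≡ 347 (mod 1387)
2^32 ≡ 347^2 = 120409 ≡ 1127 (mod 1387)
2^64 ≡ 1127^2 = 1270129 ≡ 1024 (mod 1387)
2^128 ≡ 1024^2 = 1048576 ≡ 4 (mod 1387)
2^256 ≡ 4^2 = 16 ≡ 16 (mod 1387)
2^512 ≡ 16^2 = 256 ≡ 256 (mod 1387)
2^1024 ≡ 256^2 = 65536 ≡ 347 (mod 1387)
1386 = 1024 + 256 + 64 + 32 + 8 + 2 in binary powers of 2.
So 2^1386 ≡ 347 · 16 · 1024 · 1127 · 256 · 4 ≡ 1 (mod 1387).
Since the result is 1, base 2 gives no evidence that 1387 is composite.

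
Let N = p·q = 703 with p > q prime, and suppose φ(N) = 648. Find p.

φ(n) = (p−1)(q−1) = n − (p+q) + 1, so p + q = 703 − 648 + 1 = 56.
p and q are the roots of t² − 56t + 703 = 0.
Discriminant: 56² − 4·703 = 3136 − 2812 = 324; √324 = 18.
q = (56 − 18)/2 = 19, p = (56 + 18)/2 = 37.
Check: 19 · 37 = 703.

37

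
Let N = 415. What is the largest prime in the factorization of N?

83

415 = 5 · 83
83 is prime.
So 415 = 5 · 83; the largest prime factor is 83.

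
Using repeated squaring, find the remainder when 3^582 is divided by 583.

3^1 ≡ 3 (mod 583)
3^2 ≡ 3^2 = 9 ≡ 9 (mod 583)
3^4 ≡ 9^2 = 81 ≡ 81 (mod 583)
3^8 ≡ 81^2 = 6561 ≡ 148 (mod 583)
3^16 ≡ 148^2 = 21904 ≡ 333 (mod 583)
3^32 ≡ 333^2 = 110889 ≡ 119 (mod 583)
3^64 ≡ 119^2 = 14161 ≡ 169 (mod 583)
3^128 ≡ 169^2 = 28561 ≡ 577 (mod 583)
3^256 ≡ 577^2 = 332929 ≡ 36 (mod 583)
3^512 ≡ 36^2 = 1296 ≡ 130 (mod 583)
582 = 512 + 64 + 4 + 2 in binary powers of 2.
So 3^582 ≡ 130 · 169 · 81 · 9 ≡ 537 (mod 583).
Since 537 ≠ 1, base 3 is a Fermat witness: 583 is composite.

537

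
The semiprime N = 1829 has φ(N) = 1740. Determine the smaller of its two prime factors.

φ(n) = (p−1)(q−1) = n − (p+q) + 1, so p + q = 1829 − 1740 + 1 = 90.
p and q are the roots of t² − 90t + 1829 = 0.
Discriminant: 90² − 4·1829 = 8100 − 7316 = 784; √784 = 28.
q = (90 − 28)/2 = 31, p = (90 + 28)/2 = 59.
Check: 31 · 59 = 1829.

31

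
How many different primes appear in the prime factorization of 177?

2

177 = 3 · 59
177 = 3 · 59, which has 2 distinct prime factors.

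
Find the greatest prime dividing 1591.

1591 = 37 · 43
43 is prime.
So 1591 = 37 · 43; the largest prime factor is 43.

43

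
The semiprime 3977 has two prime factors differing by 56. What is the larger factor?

97

Since p = q + 56, we have 3977 = q(q + 56), so q² + 56q − 3977 = 0.
Discriminant: 56² + 4·3977 = 3136 + 15908 = 19044; √19044 = 138.
q = (−56 + 138)/2 = 41, and p = q + 56 = 97.
Check: 41 · 97 = 3977.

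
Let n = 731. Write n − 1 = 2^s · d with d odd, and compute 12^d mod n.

201

731 − 1 = 730 = 2^1 · 365, so d = 365.
12^1 ≡ 12 (mod 731)
12^2 ≡ 12^2 = 144 ≡ 144 (mod 731)
12^4 ≡ 144^2 = 20736 ≡ 268 (mod 731)
12^8 ≡ 268^2 = 71824 ≡ 186 (mod 731)
12^16 ≡ 186^2 = 34596 ≡ 239 (mod 731)
12^32 ≡ 239^2 = 57121 ≡ 103 (mod 731)
12^64 ≡ 103^2 = 10609 ≡ 375 (mod 731)
12^128 ≡ 375^2 = 140625 ≡ 273 (mod 731)
12^256 ≡ 273^2 = 74529 ≡ 698 (mod 731)
365 = 256 + 64 + 32 + 8 + 4 + 1 in binary powers of 2.
So 12^365 ≡ 698 · 375 · 103 · 186 · 268 · 12 ≡ 201 (mod 731).
Squaring chain: 201; never reaches −1, so base 12 is a Miller–Rabin witness that 731 is composite.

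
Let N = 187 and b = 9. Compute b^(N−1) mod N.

9^1 ≡ 9 (mod 187)
9^2 ≡ 9^2 = 81 ≡ 81 (mod 187)
9^4 ≡ 81^2 = 6561 ≡ 16 (mod 187)
9^8 ≡ 16^2 = 256 ≡ 69 (mod 187)
9^16 ≡ 69^2 = 4761 ≡ 86 (mod 187)
9^32 ≡ 86^2 = 7396 ≡ 103 (mod 187)
9^64 ≡ 103^2 = 10609 ≡ 137 (mod 187)
9^128 ≡ 137^2 = 18769 ≡ 69 (mod 187)
186 = 128 + 32 + 16 + 8 + 2 in binary powers of 2.
So 9^186 ≡ 69 · 103 · 86 · 69 · 81 ≡ 64 (mod 187).
Since 64 ≠ 1, base 9 is a Fermat witness: 187 is composite.

64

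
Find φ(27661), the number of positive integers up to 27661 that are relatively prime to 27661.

27324

Factor: 27661 = 139 · 199.
φ(27661) = (139−1) · (199−1) = 138 · 198 = 27324.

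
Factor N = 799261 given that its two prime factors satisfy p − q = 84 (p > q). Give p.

937

Since p = q + 84, we have 799261 = q(q + 84), so q² + 84q − 799261 = 0.
Discriminant: 84² + 4·799261 = 7056 + 3197044 = 3204100; √3204100 = 1790.
q = (−84 + 1790)/2 = 853, and p = q + 84 = 937.
Check: 853 · 937 = 799261.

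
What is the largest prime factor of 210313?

210313 = 43 · 4891
4891 = 67 · 73
73 is prime.
So 210313 = 43 · 67 · 73; the largest prime factor is 73.

73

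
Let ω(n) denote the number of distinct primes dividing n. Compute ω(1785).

4

1785 = 3 · 595
595 = 5 · 119
119 = 7 · 17
1785 = 3 · 5 · 7 · 17, which has 4 distinct prime factors.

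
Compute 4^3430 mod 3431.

1756

4^1 ≡ 4 (mod 3431)
4^2 ≡ 4^2 = 16 ≡ 16 (mod 3431)
4^4 ≡ 16^2 = 256 ≡ 256 (mod 3431)
4^8 ≡ 256^2 = 65536 ≡ 347 (mod 3431)
4^16 ≡ 347^2 = 120409 ≡ 324 (mod 3431)
4^32 ≡ 324^2 = 104976 ≡ 2046 (mod 3431)
4^64 ≡ 2046^2 = 4186116 ≡ 296 (mod 3431)
4^128 ≡ 296^2 = 87616 ≡ 1841 (mod 3431)
4^256 ≡ 1841^2 = 3389281 ≡ 2884 (mod 3431)
4^512 ≡ 2884^2 = 8317456 ≡ 712 (mod 3431)
4^1024 ≡ 712^2 = 506944 ≡ 2587 (mod 3431)
4^2048 ≡ 2587^2 = 6692569 ≡ 2119 (mod 3431)
3430 = 2048 + 1024 + 256 + 64 + 32 + 4 + 2 in binary powers of 2.
So 4^3430 ≡ 2119 · 2587 · 2884 · 296 · 2046 · 256 · 16 ≡ 1756 (mod 3431).
Since 1756 ≠ 1, base 4 is a Fermat witness: 3431 is composite.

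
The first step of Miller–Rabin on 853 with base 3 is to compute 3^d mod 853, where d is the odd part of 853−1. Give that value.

853 − 1 = 852 = 2^2 · 213, so d = 213.
3^1 ≡ 3 (mod 853)
3^2 ≡ 3^2 = 9 ≡ 9 (mod 853)
3^4 ≡ 9^2 = 81 ≡ 81 (mod 853)
3^8 ≡ 81^2 = 6561 ≡ 590 (mod 853)
3^16 ≡ 590^2 = 348100 ≡ 76 (mod 853)
3^32 ≡ 76^2 = 5776 ≡ 658 (mod 853)
3^64 ≡ 658^2 = 432964 ≡ 493 (mod 853)
3^128 ≡ 493^2 = 243049 ≡ 797 (mod 853)
213 = 128 + 64 + 16 + 4 + 1 in binary powers of 2.
So 3^213 ≡ 797 · 493 · 76 · 81 · 3 ≡ 852 (mod 853).
Since 3^d ≡ 852 (mod 853), base 3 does not prove 853 composite.

852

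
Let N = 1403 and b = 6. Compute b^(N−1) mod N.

899

6^1 ≡ 6 (mod 1403)
6^2 ≡ 6^2 = 36 ≡ 36 (mod 1403)
6^4 ≡ 36^2 = 1296 ≡ 1296 (mod 1403)
6^8 ≡ 1296^2 = 1679616 ≡ 225 (mod 1403)
6^16 ≡ 225^2 = 50625 ≡ 117 (mod 1403)
6^32 ≡ 117^2 = 13689 ≡ 1062 (mod 1403)
6^64 ≡ 1062^2 = 1127844 ≡ 1235 (mod 1403)
6^128 ≡ 1235^2 = 1525225 ≡ 164 (mod 1403)
6^256 ≡ 164^2 = 26896 ≡ 239 (mod 1403)
6^512 ≡ 239^2 = 57121 ≡ 1001 (mod 1403)
6^1024 ≡ 1001^2 = 1002001 ≡ 259 (mod 1403)
1402 = 1024 + 256 + 64 + 32 + 16 + 8 + 2 in binary powers of 2.
So 6^1402 ≡ 259 · 239 · 1235 · 1062 · 117 · 225 · 36 ≡ 899 (mod 1403).
Since 899 ≠ 1, base 6 is a Fermat witness: 1403 is composite.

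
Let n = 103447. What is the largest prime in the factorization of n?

103447 = 31 · 3337
3337 = 47 · 71
71 is prime.
So 103447 = 31 · 47 · 71; the largest prime factor is 71.

71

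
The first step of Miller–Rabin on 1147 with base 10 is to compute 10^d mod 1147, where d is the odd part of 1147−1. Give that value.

1000

1147 − 1 = 1146 = 2^1 · 573, so d = 573.
10^1 ≡ 10 (mod 1147)
10^2 ≡ 10^2 = 100 ≡ 100 (mod 1147)
10^4 ≡ 100^2 = 10000 ≡ 824 (mod 1147)
10^8 ≡ 824^2 = 678976 ≡ 1099 (mod 1147)
10^16 ≡ 1099^2 = 1207801 ≡ 10 (mod 1147)
10^32 ≡ 10^2 = 100 ≡ 100 (mod 1147)
10^64 ≡ 100^2 = 10000 ≡ 824 (mod 1147)
10^128 ≡ 824^2 = 678976 ≡ 1099 (mod 1147)
10^256 ≡ 1099^2 = 1207801 ≡ 10 (mod 1147)
10^512 ≡ 10^2 = 100 ≡ 100 (mod 1147)
573 = 512 + 32 + 16 + 8 + 4 + 1 in binary powers of 2.
So 10^573 ≡ 100 · 100 · 10 · 1099 · 824 · 10 ≡ 1000 (mod 1147).
Squaring chain: 1000; never reaches −1, so base 10 is a Miller–Rabin witness that 1147 is composite.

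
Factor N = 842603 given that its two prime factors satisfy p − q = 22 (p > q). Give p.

929

Since p = q + 22, we have 842603 = q(q + 22), so q² + 22q − 842603 = 0.
Discriminant: 22² + 4·842603 = 484 + 3370412 = 3370896; √3370896 = 1836.
q = (−22 + 1836)/2 = 907, and p = q + 22 = 929.
Check: 907 · 929 = 842603.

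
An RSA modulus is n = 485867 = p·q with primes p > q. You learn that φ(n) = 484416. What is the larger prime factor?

φ(n) = (p−1)(q−1) = n − (p+q) + 1, so p + q = 485867 − 484416 + 1 = 1452.
p and q are the roots of t² − 1452t + 485867 = 0.
Discriminant: 1452² − 4·485867 = 2108304 − 1943468 = 164836; √164836 = 406.
q = (1452 − 406)/2 = 523, p = (1452 + 406)/2 = 929.
Check: 523 · 929 = 485867.

929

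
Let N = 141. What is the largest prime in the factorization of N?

47

141 = 3 · 47
47 is prime.
So 141 = 3 · 47; the largest prime factor is 47.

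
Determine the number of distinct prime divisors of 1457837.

3

1457837 = 31^2 · 1517
1517 = 37 · 41
1457837 = 31^2 · 37 · 41, which has 3 distinct prime factors.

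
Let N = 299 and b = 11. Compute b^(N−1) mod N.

127

11^1 ≡ 11 (mod 299)
11^2 ≡ 11^2 = 121 ≡ 121 (mod 299)
11^4 ≡ 121^2 = 14641 ≡ 289 (mod 299)
11^8 ≡ 289^2 = 83521 ≡ 100 (mod 299)
11^16 ≡ 100^2 = 10000 ≡ 133 (mod 299)
11^32 ≡ 133^2 = 17689 ≡ 48 (mod 299)
11^64 ≡ 48^2 = 2304 ≡ 211 (mod 299)
11^128 ≡ 211^2 = 44521 ≡ 269 (mod 299)
11^256 ≡ 269^2 = 72361 ≡ 3 (mod 299)
298 = 256 + 32 + 8 + 2 in binary powers of 2.
So 11^298 ≡ 3 · 48 · 100 · 121 ≡ 127 (mod 299).
Since 127 ≠ 1, base 11 is a Fermat witness: 299 is composite.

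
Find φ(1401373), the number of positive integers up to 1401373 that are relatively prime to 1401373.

Factor: 1401373 = 53 · 137 · 193.
φ(1401373) = (53−1) · (137−1) · (193−1) = 52 · 136 · 192 = 1357824.

1357824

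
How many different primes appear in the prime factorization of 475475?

5

475475 = 5^2 · 19019
19019 = 7 · 2717
2717 = 11 · 247
247 = 13 · 19
475475 = 5^2 · 7 · 11 · 13 · 19, which has 5 distinct prime factors.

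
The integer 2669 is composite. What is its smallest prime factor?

17

2669 is odd.
Digit sum 23, not divisible by 3.
Ends in 9: not divisible by 5.
7: 2669 = 7·381 + 2
11: 2669 = 11·242 + 7
13: 2669 = 13·205 + 4
17: 2669 = 17·157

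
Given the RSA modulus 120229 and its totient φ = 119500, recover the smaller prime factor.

251

φ(n) = (p−1)(q−1) = n − (p+q) + 1, so p + q = 120229 − 119500 + 1 = 730.
p and q are the roots of t² − 730t + 120229 = 0.
Discriminant: 730² − 4·120229 = 532900 − 480916 = 51984; √51984 = 228.
q = (730 − 228)/2 = 251, p = (730 + 228)/2 = 479.
Check: 251 · 479 = 120229.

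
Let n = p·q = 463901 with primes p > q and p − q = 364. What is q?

Since p = q + 364, we have 463901 = q(q + 364), so q² + 364q − 463901 = 0.
Discriminant: 364² + 4·463901 = 132496 + 1855604 = 1988100; √1988100 = 1410.
q = (−364 + 1410)/2 = 523, and p = q + 364 = 887.
Check: 523 · 887 = 463901.

523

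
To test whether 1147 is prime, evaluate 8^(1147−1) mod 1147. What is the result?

628

8^1 ≡ 8 (mod 1147)
8^2 ≡ 8^2 = 64 ≡ 64 (mod 1147)
8^4 ≡ 64^2 = 4096 ≡ 655 (mod 1147)
8^8 ≡ 655^2 = 429025 ≡ 47 (mod 1147)
8^16 ≡ 47^2 = 2209 ≡ 1062 (mod 1147)
8^32 ≡ 1062^2 = 1127844 ≡ 343 (mod 1147)
8^64 ≡ 343^2 = 117649 ≡ 655 (mod 1147)
8^128 ≡ 655^2 = 429025 ≡ 47 (mod 1147)
8^256 ≡ 47^2 = 2209 ≡ 1062 (mod 1147)
8^512 ≡ 1062^2 = 1127844 ≡ 343 (mod 1147)
8^1024 ≡ 343^2 = 117649 ≡ 655 (mod 1147)
1146 = 1024 + 64 + 32 + 16 + 8 + 2 in binary powers of 2.
So 8^1146 ≡ 655 · 655 · 343 · 1062 · 47 · 64 ≡ 628 (mod 1147).
Since 628 ≠ 1, base 8 is a Fermat witness: 1147 is composite.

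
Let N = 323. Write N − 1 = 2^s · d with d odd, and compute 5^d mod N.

175

323 − 1 = 322 = 2^1 · 161, so d = 161.
5^1 ≡ 5 (mod 323)
5^2 ≡ 5^2 = 25 ≡ 25 (mod 323)
5^4 ≡ 25^2 = 625 ≡ 302 (mod 323)
5^8 ≡ 302^2 = 91204 ≡ 118 (mod 323)
5^16 ≡ 118^2 = 13924 ≡ 35 (mod 323)
5^32 ≡ 35^2 = 1225 ≡ 256 (mod 323)
5^64 ≡ 256^2 = 65536 ≡ 290 (mod 323)
5^128 ≡ 290^2 = 84100 ≡ 120 (mod 323)
161 = 128 + 32 + 1 in binary powers of 2.
So 5^161 ≡ 120 · 256 · 5 ≡ 175 (mod 323).
Squaring chain: 175; never reaches −1, so base 5 is a Miller–Rabin witness that 323 is composite.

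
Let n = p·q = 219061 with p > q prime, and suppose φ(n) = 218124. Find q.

439

φ(n) = (p−1)(q−1) = n − (p+q) + 1, so p + q = 219061 − 218124 + 1 = 938.
p and q are the roots of t² − 938t + 219061 = 0.
Discriminant: 938² − 4·219061 = 879844 − 876244 = 3600; √3600 = 60.
q = (938 − 60)/2 = 439, p = (938 + 60)/2 = 499.
Check: 439 · 499 = 219061.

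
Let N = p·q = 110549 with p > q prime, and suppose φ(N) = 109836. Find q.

φ(n) = (p−1)(q−1) = n − (p+q) + 1, so p + q = 110549 − 109836 + 1 = 714.
p and q are the roots of t² − 714t + 110549 = 0.
Discriminant: 714² − 4·110549 = 509796 − 442196 = 67600; √67600 = 260.
q = (714 − 260)/2 = 227, p = (714 + 260)/2 = 487.
Check: 227 · 487 = 110549.

227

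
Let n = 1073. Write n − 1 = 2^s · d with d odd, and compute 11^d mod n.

1073 − 1 = 1072 = 2^4 · 67, so d = 67.
11^1 ≡ 11 (mod 1073)
11^2 ≡ 11^2 = 121 ≡ 121 (mod 1073)
11^4 ≡ 121^2 = 14641 ≡ 692 (mod 1073)
11^8 ≡ 692^2 = 478864 ≡ 306 (mod 1073)
11^16 ≡ 306^2 = 93636 ≡ 285 (mod 1073)
11^32 ≡ 285^2 = 81225 ≡ 750 (mod 1073)
11^64 ≡ 750^2 = 562500 ≡ 248 (mod 1073)
67 = 64 + 2 + 1 in binary powers of 2.
So 11^67 ≡ 248 · 121 · 11 ≡ 677 (mod 1073).
Squaring chain: 677 → 158 → 285 → 750; never reaches −1, so base 11 is a Miller–Rabin witness that 1073 is composite.

677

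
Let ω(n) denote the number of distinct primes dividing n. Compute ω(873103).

5

873103 = 7 · 124729
124729 = 11 · 11339
11339 = 17 · 667
667 = 23 · 29
873103 = 7 · 11 · 17 · 23 · 29, which has 5 distinct prime factors.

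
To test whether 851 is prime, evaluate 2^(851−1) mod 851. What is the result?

169

2^1 ≡ 2 (mod 851)
2^2 ≡ 2^2 = 4 ≡ 4 (mod 851)
2^4 ≡ 4^2 = 16 ≡ 16 (mod 851)
2^8 ≡ 16^2 = 256 ≡ 256 (mod 851)
2^16 ≡ 256^2 = 65536 ≡ 9 (mod 851)
2^32 ≡ 9^2 = 81 ≡ 81 (mod 851)
2^64 ≡ 81^2 = 6561 ≡ 604 (mod 851)
2^128 ≡ 604^2 = 364816 ≡ 588 (mod 851)
2^256 ≡ 588^2 = 345744 ≡ 238 (mod 851)
2^512 ≡ 238^2 = 56644 ≡ 478 (mod 851)
850 = 512 + 256 + 64 + 16 + 2 in binary powers of 2.
So 2^850 ≡ 478 · 238 · 604 · 9 · 4 ≡ 169 (mod 851).
Since 169 ≠ 1, base 2 is a Fermat witness: 851 is composite.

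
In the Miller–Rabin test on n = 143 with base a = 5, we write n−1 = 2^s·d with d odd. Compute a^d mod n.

60

143 − 1 = 142 = 2^1 · 71, so d = 71.
5^1 ≡ 5 (mod 143)
5^2 ≡ 5^2 = 25 ≡ 25 (mod 143)
5^4 ≡ 25^2 = 625 ≡ 53 (mod 143)
5^8 ≡ 53^2 = 2809 ≡ 92 (mod 143)
5^16 ≡ 92^2 = 8464 ≡ 27 (mod 143)
5^32 ≡ 27^2 = 729 ≡ 14 (mod 143)
5^64 ≡ 14^2 = 196 ≡ 53 (mod 143)
71 = 64 + 4 + 2 + 1 in binary powers of 2.
So 5^71 ≡ 53 · 53 · 25 · 5 ≡ 60 (mod 143).
Squaring chain: 60; never reaches −1, so base 5 is a Miller–Rabin witness that 143 is composite.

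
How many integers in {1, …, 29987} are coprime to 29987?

29640

Factor: 29987 = 157 · 191.
φ(29987) = (157−1) · (191−1) = 156 · 190 = 29640.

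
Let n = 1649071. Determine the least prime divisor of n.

1649071 is odd.
Digit sum 28, not divisible by 3.
Ends in 1: not divisible by 5.
7: 1649071 = 7·235581 + 4
11: 1649071 = 11·149915 + 6
13: 1649071 = 13·126851 + 8
17: 1649071 = 17·97004 + 3
19: 1649071 = 19·86793 + 4
23: 1649071 = 23·71698 + 17
29: 1649071 = 29·56864 + 15
31: 1649071 = 31·53195 + 26
37: 1649071 = 37·44569 + 18
41: 1649071 = 41·40221 + 10
43: 1649071 = 43·38350 + 21
47: 1649071 = 47·35086 + 29
53: 1649071 = 53·31114 + 29
59: 1649071 = 59·27950 + 21
61: 1649071 = 61·27033 + 58
67: 1649071 = 67·24613

67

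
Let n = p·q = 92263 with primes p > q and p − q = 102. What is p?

Since p = q + 102, we have 92263 = q(q + 102), so q² + 102q − 92263 = 0.
Discriminant: 102² + 4·92263 = 10404 + 369052 = 379456; √379456 = 616.
q = (−102 + 616)/2 = 257, and p = q + 102 = 359.
Check: 257 · 359 = 92263.

359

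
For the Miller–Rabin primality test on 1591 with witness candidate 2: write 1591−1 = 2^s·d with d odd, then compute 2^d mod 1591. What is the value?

1591 − 1 = 1590 = 2^1 · 795, so d = 795.
2^1 ≡ 2 (mod 1591)
2^2 ≡ 2^2 = 4 ≡ 4 (mod 1591)
2^4 ≡ 4^2 = 16 ≡ 16 (mod 1591)
2^8 ≡ 16^2 = 256 ≡ 256 (mod 1591)
2^16 ≡ 256^2 = 65536 ≡ 305 (mod 1591)
2^32 ≡ 305^2 = 93025 ≡ 747 (mod 1591)
2^64 ≡ 747^2 = 558009 ≡ 1159 (mod 1591)
2^128 ≡ 1159^2 = 1343281 ≡ 477 (mod 1591)
2^256 ≡ 477^2 = 227529 ≡ 16 (mod 1591)
2^512 ≡ 16^2 = 256 ≡ 256 (mod 1591)
795 = 512 + 256 + 16 + 8 + 2 + 1 in binary powers of 2.
So 2^795 ≡ 256 · 16 · 305 · 256 · 4 · 2 ≡ 156 (mod 1591).
Squaring chain: 156; never reaches −1, so base 2 is a Miller–Rabin witness that 1591 is composite.

156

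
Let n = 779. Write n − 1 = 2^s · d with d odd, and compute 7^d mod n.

315

779 − 1 = 778 = 2^1 · 389, so d = 389.
7^1 ≡ 7 (mod 779)
7^2 ≡ 7^2 = 49 ≡ 49 (mod 779)
7^4 ≡ 49^2 = 2401 ≡ 64 (mod 779)
7^8 ≡ 64^2 = 4096 ≡ 201 (mod 779)
7^16 ≡ 201^2 = 40401 ≡ 672 (mod 779)
7^32 ≡ 672^2 = 451584 ≡ 543 (mod 779)
7^64 ≡ 543^2 = 294849 ≡ 387 (mod 779)
7^128 ≡ 387^2 = 149769 ≡ 201 (mod 779)
7^256 ≡ 201^2 = 40401 ≡ 672 (mod 779)
389 = 256 + 128 + 4 + 1 in binary powers of 2.
So 7^389 ≡ 672 · 201 · 64 · 7 ≡ 315 (mod 779).
Squaring chain: 315; never reaches −1, so base 7 is a Miller–Rabin witness that 779 is composite.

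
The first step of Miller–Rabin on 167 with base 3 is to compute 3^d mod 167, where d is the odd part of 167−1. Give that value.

1

167 − 1 = 166 = 2^1 · 83, so d = 83.
3^1 ≡ 3 (mod 167)
3^2 ≡ 3^2 = 9 ≡ 9 (mod 167)
3^4 ≡ 9^2 = 81 ≡ 81 (mod 167)
3^8 ≡ 81^2 = 6561 ≡ 48 (mod 167)
3^16 ≡ 48^2 = 2304 ≡ 133 (mod 167)
3^32 ≡ 133^2 = 17689 ≡ 154 (mod 167)
3^64 ≡ 154^2 = 23716 ≡ 2 (mod 167)
83 = 64 + 16 + 2 + 1 in binary powers of 2.
So 3^83 ≡ 2 · 133 · 9 · 3 ≡ 1 (mod 167).
Since 3^d ≡ 1 (mod 167), base 3 does not prove 167 composite.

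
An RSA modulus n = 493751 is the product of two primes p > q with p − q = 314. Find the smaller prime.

563

Since p = q + 314, we have 493751 = q(q + 314), so q² + 314q − 493751 = 0.
Discriminant: 314² + 4·493751 = 98596 + 1975004 = 2073600; √2073600 = 1440.
q = (−314 + 1440)/2 = 563, and p = q + 314 = 877.
Check: 563 · 877 = 493751.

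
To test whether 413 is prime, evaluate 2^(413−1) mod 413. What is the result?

359

2^1 ≡ 2 (mod 413)
2^2 ≡ 2^2 = 4 ≡ 4 (mod 413)
2^4 ≡ 4^2 = 16 ≡ 16 (mod 413)
2^8 ≡ 16^2 = 256 ≡ 256 (mod 413)
2^16 ≡ 256^2 = 65536 ≡ 282 (mod 413)
2^32 ≡ 282^2 = 79524 ≡ 228 (mod 413)
2^64 ≡ 228^2 = 51984 ≡ 359 (mod 413)
2^128 ≡ 359^2 = 128881 ≡ 25 (mod 413)
2^256 ≡ 25^2 = 625 ≡ 212 (mod 413)
412 = 256 + 128 + 16 + 8 + 4 in binary powers of 2.
So 2^412 ≡ 212 · 25 · 282 · 256 · 16 ≡ 359 (mod 413).
Since 359 ≠ 1, base 2 is a Fermat witness: 413 is composite.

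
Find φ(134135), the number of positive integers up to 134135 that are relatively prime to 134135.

105984

Factor: 134135 = 5 · 139 · 193.
φ(134135) = (5−1) · (139−1) · (193−1) = 4 · 138 · 192 = 105984.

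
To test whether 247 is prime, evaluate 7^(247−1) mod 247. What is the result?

7^1 ≡ 7 (mod 247)
7^2 ≡ 7^2 = 49 ≡ 49 (mod 247)
7^4 ≡ 49^2 = 2401 ≡ 178 (mod 247)
7^8 ≡ 178^2 = 31684 ≡ 68 (mod 247)
7^16 ≡ 68^2 = 4624 ≡ 178 (mod 247)
7^32 ≡ 178^2 = 31684 ≡ 68 (mod 247)
7^64 ≡ 68^2 = 4624 ≡ 178 (mod 247)
7^128 ≡ 178^2 = 31684 ≡ 68 (mod 247)
246 = 128 + 64 + 32 + 16 + 4 + 2 in binary powers of 2.
So 7^246 ≡ 68 · 178 · 68 · 178 · 178 · 49 ≡ 77 (mod 247).
Since 77 ≠ 1, base 7 is a Fermat witness: 247 is composite.

77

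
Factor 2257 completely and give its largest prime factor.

61

2257 = 37 · 61
61 is prime.
So 2257 = 37 · 61; the largest prime factor is 61.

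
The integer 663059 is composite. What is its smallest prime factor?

31

663059 is odd.
Digit sum 29, not divisible by 3.
Ends in 9: not divisible by 5.
7: 663059 = 7·94722 + 5
11: 663059 = 11·60278 + 1
13: 663059 = 13·51004 + 7
17: 663059 = 17·39003 + 8
19: 663059 = 19·34897 + 16
23: 663059 = 23·28828 + 15
29: 663059 = 29·22864 + 3
31: 663059 = 31·21389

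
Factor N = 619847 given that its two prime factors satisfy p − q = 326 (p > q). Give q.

Since p = q + 326, we have 619847 = q(q + 326), so q² + 326q − 619847 = 0.
Discriminant: 326² + 4·619847 = 106276 + 2479388 = 2585664; √2585664 = 1608.
q = (−326 + 1608)/2 = 641, and p = q + 326 = 967.
Check: 641 · 967 = 619847.

641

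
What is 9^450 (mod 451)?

122

9^1 ≡ 9 (mod 451)
9^2 ≡ 9^2 = 81 ≡ 81 (mod 451)
9^4 ≡ 81^2 = 6561 ≡ 247 (mod 451)
9^8 ≡ 247^2 = 61009 ≡ 124 (mod 451)
9^16 ≡ 124^2 = 15376 ≡ 42 (mod 451)
9^32 ≡ 42^2 = 1764 ≡ 411 (mod 451)
9^64 ≡ 411^2 = 168921 ≡ 247 (mod 451)
9^128 ≡ 247^2 = 61009 ≡ 124 (mod 451)
9^256 ≡ 124^2 = 15376 ≡ 42 (mod 451)
450 = 256 + 128 + 64 + 2 in binary powers of 2.
So 9^450 ≡ 42 · 124 · 247 · 81 ≡ 122 (mod 451).
Since 122 ≠ 1, base 9 is a Fermat witness: 451 is composite.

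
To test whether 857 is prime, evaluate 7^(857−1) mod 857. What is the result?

7^1 ≡ 7 (mod 857)
7^2 ≡ 7^2 = 49 ≡ 49 (mod 857)
7^4 ≡ 49^2 = 2401 ≡ 687 (mod 857)
7^8 ≡ 687^2 = 471969 ≡ 619 (mod 857)
7^16 ≡ 619^2 = 383161 ≡ 82 (mod 857)
7^32 ≡ 82^2 = 6724 ≡ 725 (mod 857)
7^64 ≡ 725^2 = 525625 ≡ 284 (mod 857)
7^128 ≡ 284^2 = 80656 ≡ 98 (mod 857)
7^256 ≡ 98^2 = 9604 ≡ 177 (mod 857)
7^512 ≡ 177^2 = 31329 ≡ 477 (mod 857)
856 = 512 + 256 + 64 + 16 + 8 in binary powers of 2.
So 7^856 ≡ 477 · 177 · 284 · 82 · 619 ≡ 1 (mod 857).
Since the result is 1, base 7 gives no evidence that 857 is composite.

1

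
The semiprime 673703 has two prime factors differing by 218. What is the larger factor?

937

Since p = q + 218, we have 673703 = q(q + 218), so q² + 218q − 673703 = 0.
Discriminant: 218² + 4·673703 = 47524 + 2694812 = 2742336; √2742336 = 1656.
q = (−218 + 1656)/2 = 719, and p = q + 218 = 937.
Check: 719 · 937 = 673703.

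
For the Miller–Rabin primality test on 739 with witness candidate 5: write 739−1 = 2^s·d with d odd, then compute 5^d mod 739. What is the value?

1

739 − 1 = 738 = 2^1 · 369, so d = 369.
5^1 ≡ 5 (mod 739)
5^2 ≡ 5^2 = 25 ≡ 25 (mod 739)
5^4 ≡ 25^2 = 625 ≡ 625 (mod 739)
5^8 ≡ 625^2 = 390625 ≡ 433 (mod 739)
5^16 ≡ 433^2 = 187489 ≡ 522 (mod 739)
5^32 ≡ 522^2 = 272484 ≡ 532 (mod 739)
5^64 ≡ 532^2 = 283024 ≡ 726 (mod 739)
5^128 ≡ 726^2 = 527076 ≡ 169 (mod 739)
5^256 ≡ 169^2 = 28561 ≡ 479 (mod 739)
369 = 256 + 64 + 32 + 16 + 1 in binary powers of 2.
So 5^369 ≡ 479 · 726 · 532 · 522 · 5 ≡ 1 (mod 739).
Since 5^d ≡ 1 (mod 739), base 5 does not prove 739 composite.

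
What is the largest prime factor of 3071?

3071 = 37 · 83
83 is prime.
So 3071 = 37 · 83; the largest prime factor is 83.

83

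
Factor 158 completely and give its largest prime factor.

79

158 = 2 · 79
79 is prime.
So 158 = 2 · 79; the largest prime factor is 79.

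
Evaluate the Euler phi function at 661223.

637560

Factor: 661223 = 67 · 71 · 139.
φ(661223) = (67−1) · (71−1) · (139−1) = 66 · 70 · 138 = 637560.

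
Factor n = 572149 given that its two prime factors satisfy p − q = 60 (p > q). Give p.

787

Since p = q + 60, we have 572149 = q(q + 60), so q² + 60q − 572149 = 0.
Discriminant: 60² + 4·572149 = 3600 + 2288596 = 2292196; √2292196 = 1514.
q = (−60 + 1514)/2 = 727, and p = q + 60 = 787.
Check: 727 · 787 = 572149.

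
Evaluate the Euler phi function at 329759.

Factor: 329759 = 29 · 83 · 137.
φ(329759) = (29−1) · (83−1) · (137−1) = 28 · 82 · 136 = 312256.

312256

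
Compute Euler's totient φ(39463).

Factor: 39463 = 19 · 31 · 67.
φ(39463) = (19−1) · (31−1) · (67−1) = 18 · 30 · 66 = 35640.

35640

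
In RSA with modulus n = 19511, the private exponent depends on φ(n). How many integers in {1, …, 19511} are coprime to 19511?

19224

Factor: 19511 = 109 · 179.
φ(19511) = (109−1) · (179−1) = 108 · 178 = 19224.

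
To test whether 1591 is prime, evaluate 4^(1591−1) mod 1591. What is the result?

4^1 ≡ 4 (mod 1591)
4^2 ≡ 4^2 = 16 ≡ 16 (mod 1591)
4^4 ≡ 16^2 = 256 ≡ 256 (mod 1591)
4^8 ≡ 256^2 = 65536 ≡ 305 (mod 1591)
4^16 ≡ 305^2 = 93025 ≡ 747 (mod 1591)
4^32 ≡ 747^2 = 558009 ≡ 1159 (mod 1591)
4^64 ≡ 1159^2 = 1343281 ≡ 477 (mod 1591)
4^128 ≡ 477^2 = 227529 ≡ 16 (mod 1591)
4^256 ≡ 16^2 = 256 ≡ 256 (mod 1591)
4^512 ≡ 256^2 = 65536 ≡ 305 (mod 1591)
4^1024 ≡ 305^2 = 93025 ≡ 747 (mod 1591)
1590 = 1024 + 512 + 32 + 16 + 4 + 2 in binary powers of 2.
So 4^1590 ≡ 747 · 305 · 1159 · 747 · 256 · 16 ≡ 692 (mod 1591).
Since 692 ≠ 1, base 4 is a Fermat witness: 1591 is composite.

692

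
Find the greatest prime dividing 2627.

2627 = 37 · 71
71 is prime.
So 2627 = 37 · 71; the largest prime factor is 71.

71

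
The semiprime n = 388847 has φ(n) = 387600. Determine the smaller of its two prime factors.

φ(n) = (p−1)(q−1) = n − (p+q) + 1, so p + q = 388847 − 387600 + 1 = 1248.
p and q are the roots of t² − 1248t + 388847 = 0.
Discriminant: 1248² − 4·388847 = 1557504 − 1555388 = 2116; √2116 = 46.
q = (1248 − 46)/2 = 601, p = (1248 + 46)/2 = 647.
Check: 601 · 647 = 388847.

601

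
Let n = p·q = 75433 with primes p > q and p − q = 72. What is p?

313

Since p = q + 72, we have 75433 = q(q + 72), so q² + 72q − 75433 = 0.
Discriminant: 72² + 4·75433 = 5184 + 301732 = 306916; √306916 = 554.
q = (−72 + 554)/2 = 241, and p = q + 72 = 313.
Check: 241 · 313 = 75433.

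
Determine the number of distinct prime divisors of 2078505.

2078505 = 3^2 · 230945
230945 = 5 · 46189
46189 = 11 · 4199
4199 = 13 · 323
323 = 17 · 19
2078505 = 3^2 · 5 · 11 · 13 · 17 · 19, which has 6 distinct prime factors.

6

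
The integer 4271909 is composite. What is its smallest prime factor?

37

4271909 is odd.
Digit sum 32, not divisible by 3.
Ends in 9: not divisible by 5.
7: 4271909 = 7·610272 + 5
11: 4271909 = 11·388355 + 4
13: 4271909 = 13·328608 + 5
17: 4271909 = 17·251288 + 13
19: 4271909 = 19·224837 + 6
23: 4271909 = 23·185735 + 4
29: 4271909 = 29·147307 + 6
31: 4271909 = 31·137803 + 16
37: 4271909 = 37·115457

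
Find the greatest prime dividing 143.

143 = 11 · 13
13 is prime.
So 143 = 11 · 13; the largest prime factor is 13.

13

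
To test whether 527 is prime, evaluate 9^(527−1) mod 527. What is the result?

412

9^1 ≡ 9 (mod 527)
9^2 ≡ 9^2 = 81 ≡ 81 (mod 527)
9^4 ≡ 81^2 = 6561 ≡ 237 (mod 527)
9^8 ≡ 237^2 = 56169 ≡ 307 (mod 527)
9^16 ≡ 307^2 = 94249 ≡ 443 (mod 527)
9^32 ≡ 443^2 = 196249 ≡ 205 (mod 527)
9^64 ≡ 205^2 = 42025 ≡ 392 (mod 527)
9^128 ≡ 392^2 = 153664 ≡ 307 (mod 527)
9^256 ≡ 307^2 = 94249 ≡ 443 (mod 527)
9^512 ≡ 443^2 = 196249 ≡ 205 (mod 527)
526 = 512 + 8 + 4 + 2 in binary powers of 2.
So 9^526 ≡ 205 · 307 · 237 · 81 ≡ 412 (mod 527).
Since 412 ≠ 1, base 9 is a Fermat witness: 527 is composite.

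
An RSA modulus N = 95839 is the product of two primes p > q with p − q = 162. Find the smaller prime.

239

Since p = q + 162, we have 95839 = q(q + 162), so q² + 162q − 95839 = 0.
Discriminant: 162² + 4·95839 = 26244 + 383356 = 409600; √409600 = 640.
q = (−162 + 640)/2 = 239, and p = q + 162 = 401.
Check: 239 · 401 = 95839.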